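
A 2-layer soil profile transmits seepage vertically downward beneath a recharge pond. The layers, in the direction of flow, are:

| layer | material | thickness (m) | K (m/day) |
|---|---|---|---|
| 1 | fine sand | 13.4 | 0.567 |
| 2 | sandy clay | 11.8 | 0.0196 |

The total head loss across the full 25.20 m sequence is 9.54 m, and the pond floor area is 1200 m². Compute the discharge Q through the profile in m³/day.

Flow is perpendicular to layering, so the layers act in series and the equivalent K is the thickness-weighted harmonic mean.
Total thickness L = 13.4 + 11.8 = 25.20 m.
Σ(b_i/K_i) = 13.4/0.567 + 11.8/0.0196 = 625.7 d.
K_eq = L / Σ(b_i/K_i) = 25.20 / 625.7 = 0.04028 m/day.
Q = K_eq · A · (Δh/L) = 0.04028 × 1200 × (9.54/25.20) = 18.30 m³/day.

18.3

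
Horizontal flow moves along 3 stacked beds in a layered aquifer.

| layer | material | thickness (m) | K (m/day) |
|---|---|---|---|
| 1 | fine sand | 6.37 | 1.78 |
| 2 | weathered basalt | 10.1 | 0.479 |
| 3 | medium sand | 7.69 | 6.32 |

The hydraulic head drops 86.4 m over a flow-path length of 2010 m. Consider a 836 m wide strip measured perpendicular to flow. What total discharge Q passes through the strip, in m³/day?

Flow is parallel to layering, so each bed carries its own Darcy discharge and the transmissivities add.
Σ(K_i·b_i) = 1.78×6.37 + 0.479×10.1 + 6.32×7.69 = 64.78 m²/day.
Hydraulic gradient i = Δh / L = 86.4 / 2010 = 0.04299.
Q = Σ(K_i·b_i) · W · i = 64.78 × 836 × 0.04299 = 2328 m³/day.

2330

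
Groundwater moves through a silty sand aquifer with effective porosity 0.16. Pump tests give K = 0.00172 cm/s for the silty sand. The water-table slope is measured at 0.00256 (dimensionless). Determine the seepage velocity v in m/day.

Convert K: 0.00172 cm/s × 864 = 1.486 m/day.
Hydraulic gradient i = 0.00256.
Darcy flux q = K · i = 1.486 × 0.002560 = 0.003804 m/day.
Seepage velocity v = q / n_e = 0.003804 / 0.16 = 0.02378 m/day.

0.0238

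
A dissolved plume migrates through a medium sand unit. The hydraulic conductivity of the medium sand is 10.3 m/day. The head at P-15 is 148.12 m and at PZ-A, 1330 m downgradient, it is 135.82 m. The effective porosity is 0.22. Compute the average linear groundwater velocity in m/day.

Hydraulic gradient i = (148.12 − 135.82) / 1330 = 12.3 / 1330 = 0.009248.
Darcy flux q = K · i = 10.30 × 0.009248 = 0.09526 m/day.
Seepage velocity v = q / n_e = 0.09526 / 0.22 = 0.4330 m/day.

0.433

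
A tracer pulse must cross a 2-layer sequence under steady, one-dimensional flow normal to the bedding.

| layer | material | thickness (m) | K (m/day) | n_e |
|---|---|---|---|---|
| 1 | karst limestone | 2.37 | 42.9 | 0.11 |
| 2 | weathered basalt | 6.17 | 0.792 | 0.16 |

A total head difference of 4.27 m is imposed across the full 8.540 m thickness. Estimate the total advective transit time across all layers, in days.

With flow normal to the layers, continuity requires the same specific discharge q through every layer.
Σ(b_i/K_i) = 2.37/42.9 + 6.17/0.792 = 7.846 d.
q = Δh / Σ(b_i/K_i) = 4.27 / 7.846 = 0.5443 m/day.
In each layer the seepage velocity is v_i = q/n_i, so the layer transit time is t_i = b_i·n_i / q:
  layer 1 (karst limestone): t_1 = 2.37 × 0.11 / 0.5443 = 0.4790 d
  layer 2 (weathered basalt): t_2 = 6.17 × 0.16 / 0.5443 = 1.814 d
Total t = Σ t_i = 2.293 days.

2.29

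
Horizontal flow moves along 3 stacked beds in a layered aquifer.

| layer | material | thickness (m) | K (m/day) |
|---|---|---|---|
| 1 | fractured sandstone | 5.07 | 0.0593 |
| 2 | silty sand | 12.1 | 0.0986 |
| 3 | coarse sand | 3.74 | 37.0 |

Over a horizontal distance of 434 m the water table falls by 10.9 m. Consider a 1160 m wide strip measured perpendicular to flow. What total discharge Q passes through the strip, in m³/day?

4080

Flow is parallel to layering, so each bed carries its own Darcy discharge and the transmissivities add.
Σ(K_i·b_i) = 0.0593×5.07 + 0.0986×12.1 + 37.0×3.74 = 139.9 m²/day.
Hydraulic gradient i = Δh / L = 10.9 / 434 = 0.02512.
Q = Σ(K_i·b_i) · W · i = 139.9 × 1160 × 0.02512 = 4075 m³/day.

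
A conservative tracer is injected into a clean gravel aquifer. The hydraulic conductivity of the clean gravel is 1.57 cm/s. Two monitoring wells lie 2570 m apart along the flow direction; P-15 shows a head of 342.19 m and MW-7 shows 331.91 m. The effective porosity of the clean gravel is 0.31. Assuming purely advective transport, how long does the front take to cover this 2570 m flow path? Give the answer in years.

Convert K: 1.57 cm/s × 864 = 1356 m/day.
Hydraulic gradient i = (342.19 − 331.91) / 2570 = 10.28 / 2570 = 0.004000.
Darcy flux q = K · i = 1356 × 0.004000 = 5.426 m/day.
Seepage velocity v = q / n_e = 5.426 / 0.31 = 17.50 m/day.
Travel time t = L / v = 2570 / 17.50 = 146.8 days = 0.4020 years.

0.402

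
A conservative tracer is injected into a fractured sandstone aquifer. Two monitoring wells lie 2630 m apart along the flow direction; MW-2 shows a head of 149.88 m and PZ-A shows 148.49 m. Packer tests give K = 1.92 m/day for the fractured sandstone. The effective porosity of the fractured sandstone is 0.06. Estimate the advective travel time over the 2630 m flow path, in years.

Hydraulic gradient i = (149.88 − 148.49) / 2630 = 1.39 / 2630 = 0.0005285.
Darcy flux q = K · i = 1.920 × 0.0005285 = 0.001015 m/day.
Seepage velocity v = q / n_e = 0.001015 / 0.06 = 0.01691 m/day.
Travel time t = L / v = 2630 / 0.01691 = 1.555e+05 days = 425.8 years.

426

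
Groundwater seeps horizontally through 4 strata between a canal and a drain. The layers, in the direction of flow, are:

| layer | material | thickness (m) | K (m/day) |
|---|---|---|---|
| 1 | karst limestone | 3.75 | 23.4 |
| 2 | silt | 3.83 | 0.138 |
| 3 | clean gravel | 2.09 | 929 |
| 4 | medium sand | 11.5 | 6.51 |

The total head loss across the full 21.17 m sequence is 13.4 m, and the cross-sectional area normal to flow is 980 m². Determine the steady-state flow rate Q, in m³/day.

Flow is perpendicular to layering, so the layers act in series and the equivalent K is the thickness-weighted harmonic mean.
Total thickness L = 3.75 + 3.83 + 2.09 + 11.5 = 21.17 m.
Σ(b_i/K_i) = 3.75/23.4 + 3.83/0.138 + 2.09/929 + 11.5/6.51 = 29.68 d.
K_eq = L / Σ(b_i/K_i) = 21.17 / 29.68 = 0.7132 m/day.
Q = K_eq · A · (Δh/L) = 0.7132 × 980 × (13.4/21.17) = 442.4 m³/day.

442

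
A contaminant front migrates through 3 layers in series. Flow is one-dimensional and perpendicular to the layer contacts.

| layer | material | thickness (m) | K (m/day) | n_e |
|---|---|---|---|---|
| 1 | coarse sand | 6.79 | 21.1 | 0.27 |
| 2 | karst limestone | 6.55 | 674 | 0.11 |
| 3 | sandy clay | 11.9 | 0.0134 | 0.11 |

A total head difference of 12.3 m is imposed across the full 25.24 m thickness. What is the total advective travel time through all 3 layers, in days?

With flow normal to the layers, continuity requires the same specific discharge q through every layer.
Σ(b_i/K_i) = 6.79/21.1 + 6.55/674 + 11.9/0.0134 = 888.4 d.
q = Δh / Σ(b_i/K_i) = 12.3 / 888.4 = 0.01385 m/day.
In each layer the seepage velocity is v_i = q/n_i, so the layer transit time is t_i = b_i·n_i / q:
  layer 1 (coarse sand): t_1 = 6.79 × 0.27 / 0.01385 = 132.4 d
  layer 2 (karst limestone): t_2 = 6.55 × 0.11 / 0.01385 = 52.04 d
  layer 3 (sandy clay): t_3 = 11.9 × 0.11 / 0.01385 = 94.55 d
Total t = Σ t_i = 279.0 days.

279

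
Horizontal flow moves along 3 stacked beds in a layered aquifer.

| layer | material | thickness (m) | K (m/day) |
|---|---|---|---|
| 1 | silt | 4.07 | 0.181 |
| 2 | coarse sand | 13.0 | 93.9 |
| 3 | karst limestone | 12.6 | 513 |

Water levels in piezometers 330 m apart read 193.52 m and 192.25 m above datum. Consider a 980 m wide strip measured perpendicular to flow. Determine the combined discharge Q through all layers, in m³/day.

Flow is parallel to layering, so each bed carries its own Darcy discharge and the transmissivities add.
Σ(K_i·b_i) = 0.181×4.07 + 93.9×13.0 + 513×12.6 = 7685 m²/day.
Hydraulic gradient i = (193.52 − 192.25) / 330 = 1.27 / 330 = 0.003848.
Q = Σ(K_i·b_i) · W · i = 7685 × 980 × 0.003848 = 28985 m³/day.

29000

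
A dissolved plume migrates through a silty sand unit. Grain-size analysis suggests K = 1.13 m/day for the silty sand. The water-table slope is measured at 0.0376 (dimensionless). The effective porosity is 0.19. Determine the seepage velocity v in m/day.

0.224

Hydraulic gradient i = 0.0376.
Darcy flux q = K · i = 1.130 × 0.03760 = 0.04249 m/day.
Seepage velocity v = q / n_e = 0.04249 / 0.19 = 0.2236 m/day.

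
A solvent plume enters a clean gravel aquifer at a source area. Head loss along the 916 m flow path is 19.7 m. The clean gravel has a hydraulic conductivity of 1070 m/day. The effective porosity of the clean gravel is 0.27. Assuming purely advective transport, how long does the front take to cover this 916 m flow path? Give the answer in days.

Hydraulic gradient i = Δh / L = 19.7 / 916 = 0.02151.
Darcy flux q = K · i = 1070 × 0.02151 = 23.01 m/day.
Seepage velocity v = q / n_e = 23.01 / 0.27 = 85.23 m/day.
Travel time t = L / v = 916 / 85.23 = 10.75 days.

10.7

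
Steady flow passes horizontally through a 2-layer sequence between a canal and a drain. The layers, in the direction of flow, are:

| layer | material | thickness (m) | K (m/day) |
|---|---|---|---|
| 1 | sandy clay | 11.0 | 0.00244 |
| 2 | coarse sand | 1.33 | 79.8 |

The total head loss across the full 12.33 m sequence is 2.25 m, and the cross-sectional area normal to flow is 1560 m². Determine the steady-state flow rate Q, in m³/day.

Flow is perpendicular to layering, so the layers act in series and the equivalent K is the thickness-weighted harmonic mean.
Total thickness L = 11.0 + 1.33 = 12.33 m.
Σ(b_i/K_i) = 11.0/0.00244 + 1.33/79.8 = 4508 d.
K_eq = L / Σ(b_i/K_i) = 12.33 / 4508 = 0.002735 m/day.
Q = K_eq · A · (Δh/L) = 0.002735 × 1560 × (2.25/12.33) = 0.7786 m³/day.

0.779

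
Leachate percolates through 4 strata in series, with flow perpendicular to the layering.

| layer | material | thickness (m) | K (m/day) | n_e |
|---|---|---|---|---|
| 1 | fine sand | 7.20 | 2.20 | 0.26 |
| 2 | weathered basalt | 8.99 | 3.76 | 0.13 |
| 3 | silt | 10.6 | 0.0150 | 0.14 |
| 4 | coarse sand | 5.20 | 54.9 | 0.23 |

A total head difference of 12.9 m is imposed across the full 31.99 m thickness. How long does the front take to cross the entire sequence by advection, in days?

316

With flow normal to the layers, continuity requires the same specific discharge q through every layer.
Σ(b_i/K_i) = 7.20/2.20 + 8.99/3.76 + 10.6/0.0150 + 5.20/54.9 = 712.4 d.
q = Δh / Σ(b_i/K_i) = 12.9 / 712.4 = 0.01811 m/day.
In each layer the seepage velocity is v_i = q/n_i, so the layer transit time is t_i = b_i·n_i / q:
  layer 1 (fine sand): t_1 = 7.20 × 0.26 / 0.01811 = 103.4 d
  layer 2 (weathered basalt): t_2 = 8.99 × 0.13 / 0.01811 = 64.54 d
  layer 3 (silt): t_3 = 10.6 × 0.14 / 0.01811 = 81.96 d
  layer 4 (coarse sand): t_4 = 5.20 × 0.23 / 0.01811 = 66.05 d
Total t = Σ t_i = 315.9 days.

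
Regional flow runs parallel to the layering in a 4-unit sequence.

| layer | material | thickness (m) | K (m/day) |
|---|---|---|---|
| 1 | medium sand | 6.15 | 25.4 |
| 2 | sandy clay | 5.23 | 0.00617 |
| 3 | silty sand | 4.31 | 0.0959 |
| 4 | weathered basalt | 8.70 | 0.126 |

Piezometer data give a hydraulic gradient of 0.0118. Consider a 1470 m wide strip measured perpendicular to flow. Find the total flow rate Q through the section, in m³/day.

2740

Flow is parallel to layering, so each bed carries its own Darcy discharge and the transmissivities add.
Σ(K_i·b_i) = 25.4×6.15 + 0.00617×5.23 + 0.0959×4.31 + 0.126×8.70 = 157.8 m²/day.
Hydraulic gradient i = 0.0118.
Q = Σ(K_i·b_i) · W · i = 157.8 × 1470 × 0.01180 = 2736 m³/day.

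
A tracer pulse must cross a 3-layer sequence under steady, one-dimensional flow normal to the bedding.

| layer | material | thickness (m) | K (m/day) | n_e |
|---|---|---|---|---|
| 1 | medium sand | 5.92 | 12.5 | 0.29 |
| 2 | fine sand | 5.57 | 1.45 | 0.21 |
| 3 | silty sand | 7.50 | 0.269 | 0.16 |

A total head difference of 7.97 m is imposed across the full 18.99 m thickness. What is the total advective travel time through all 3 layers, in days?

16.5

With flow normal to the layers, continuity requires the same specific discharge q through every layer.
Σ(b_i/K_i) = 5.92/12.5 + 5.57/1.45 + 7.50/0.269 = 32.20 d.
q = Δh / Σ(b_i/K_i) = 7.97 / 32.20 = 0.2475 m/day.
In each layer the seepage velocity is v_i = q/n_i, so the layer transit time is t_i = b_i·n_i / q:
  layer 1 (medium sand): t_1 = 5.92 × 0.29 / 0.2475 = 6.935 d
  layer 2 (fine sand): t_2 = 5.57 × 0.21 / 0.2475 = 4.725 d
  layer 3 (silty sand): t_3 = 7.50 × 0.16 / 0.2475 = 4.848 d
Total t = Σ t_i = 16.51 days.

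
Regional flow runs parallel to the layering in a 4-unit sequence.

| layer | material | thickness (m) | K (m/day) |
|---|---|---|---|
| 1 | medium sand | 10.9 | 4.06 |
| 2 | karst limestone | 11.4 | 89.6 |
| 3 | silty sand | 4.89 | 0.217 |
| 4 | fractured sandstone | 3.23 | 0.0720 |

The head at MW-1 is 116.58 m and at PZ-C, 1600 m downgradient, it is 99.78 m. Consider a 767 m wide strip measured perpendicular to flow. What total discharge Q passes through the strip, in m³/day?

8590

Flow is parallel to layering, so each bed carries its own Darcy discharge and the transmissivities add.
Σ(K_i·b_i) = 4.06×10.9 + 89.6×11.4 + 0.217×4.89 + 0.0720×3.23 = 1067 m²/day.
Hydraulic gradient i = (116.58 − 99.78) / 1600 = 16.8 / 1600 = 0.01050.
Q = Σ(K_i·b_i) · W · i = 1067 × 767 × 0.01050 = 8593 m³/day.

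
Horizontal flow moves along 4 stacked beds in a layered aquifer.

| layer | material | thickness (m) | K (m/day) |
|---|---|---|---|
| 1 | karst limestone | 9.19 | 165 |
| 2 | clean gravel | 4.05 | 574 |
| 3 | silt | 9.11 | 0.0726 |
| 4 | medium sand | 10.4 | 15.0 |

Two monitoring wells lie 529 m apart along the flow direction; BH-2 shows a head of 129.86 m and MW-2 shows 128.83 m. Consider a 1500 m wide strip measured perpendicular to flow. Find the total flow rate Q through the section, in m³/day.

11700

Flow is parallel to layering, so each bed carries its own Darcy discharge and the transmissivities add.
Σ(K_i·b_i) = 165×9.19 + 574×4.05 + 0.0726×9.11 + 15.0×10.4 = 3998 m²/day.
Hydraulic gradient i = (129.86 − 128.83) / 529 = 1.03 / 529 = 0.001947.
Q = Σ(K_i·b_i) · W · i = 3998 × 1500 × 0.001947 = 11676 m³/day.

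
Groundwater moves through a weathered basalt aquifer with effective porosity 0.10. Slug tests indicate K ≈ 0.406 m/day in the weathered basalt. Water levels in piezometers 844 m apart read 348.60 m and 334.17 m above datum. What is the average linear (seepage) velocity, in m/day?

0.0694

Hydraulic gradient i = (348.60 − 334.17) / 844 = 14.43 / 844 = 0.01710.
Darcy flux q = K · i = 0.4060 × 0.01710 = 0.006941 m/day.
Seepage velocity v = q / n_e = 0.006941 / 0.10 = 0.06941 m/day.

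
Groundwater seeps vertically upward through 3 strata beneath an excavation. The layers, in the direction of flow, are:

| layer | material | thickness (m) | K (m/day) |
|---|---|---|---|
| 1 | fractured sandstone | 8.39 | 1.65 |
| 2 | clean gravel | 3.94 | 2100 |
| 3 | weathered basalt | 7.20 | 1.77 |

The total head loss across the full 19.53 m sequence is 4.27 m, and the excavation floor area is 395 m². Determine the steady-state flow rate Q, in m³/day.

184

Flow is perpendicular to layering, so the layers act in series and the equivalent K is the thickness-weighted harmonic mean.
Total thickness L = 8.39 + 3.94 + 7.20 = 19.53 m.
Σ(b_i/K_i) = 8.39/1.65 + 3.94/2100 + 7.20/1.77 = 9.155 d.
K_eq = L / Σ(b_i/K_i) = 19.53 / 9.155 = 2.133 m/day.
Q = K_eq · A · (Δh/L) = 2.133 × 395 × (4.27/19.53) = 184.2 m³/day.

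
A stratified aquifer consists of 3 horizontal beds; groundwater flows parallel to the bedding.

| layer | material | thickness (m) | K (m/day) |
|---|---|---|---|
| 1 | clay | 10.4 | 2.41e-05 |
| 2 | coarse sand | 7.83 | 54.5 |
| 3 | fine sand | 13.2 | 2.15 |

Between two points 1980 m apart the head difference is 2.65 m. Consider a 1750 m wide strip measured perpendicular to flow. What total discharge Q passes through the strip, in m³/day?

Flow is parallel to layering, so each bed carries its own Darcy discharge and the transmissivities add.
Σ(K_i·b_i) = 2.41e-05×10.4 + 54.5×7.83 + 2.15×13.2 = 455.1 m²/day.
Hydraulic gradient i = Δh / L = 2.65 / 1980 = 0.001338.
Q = Σ(K_i·b_i) · W · i = 455.1 × 1750 × 0.001338 = 1066 m³/day.

1070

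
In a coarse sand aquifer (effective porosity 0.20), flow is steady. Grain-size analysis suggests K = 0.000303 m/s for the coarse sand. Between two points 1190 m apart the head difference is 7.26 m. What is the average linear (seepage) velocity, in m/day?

0.799

Convert K: 0.000303 m/s × 86400 = 26.18 m/day.
Hydraulic gradient i = Δh / L = 7.26 / 1190 = 0.006101.
Darcy flux q = K · i = 26.18 × 0.006101 = 0.1597 m/day.
Seepage velocity v = q / n_e = 0.1597 / 0.20 = 0.7986 m/day.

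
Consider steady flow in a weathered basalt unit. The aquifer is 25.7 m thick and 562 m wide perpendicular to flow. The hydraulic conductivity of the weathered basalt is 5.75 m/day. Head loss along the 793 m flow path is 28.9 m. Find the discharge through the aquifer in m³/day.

Cross-sectional area A = 562 × 25.7 = 14443 m².
Hydraulic gradient i = Δh / L = 28.9 / 793 = 0.03644.
Darcy's law: Q = K · A · i = 5.750 × 14443 × 0.03644 = 3027 m³/day.

3030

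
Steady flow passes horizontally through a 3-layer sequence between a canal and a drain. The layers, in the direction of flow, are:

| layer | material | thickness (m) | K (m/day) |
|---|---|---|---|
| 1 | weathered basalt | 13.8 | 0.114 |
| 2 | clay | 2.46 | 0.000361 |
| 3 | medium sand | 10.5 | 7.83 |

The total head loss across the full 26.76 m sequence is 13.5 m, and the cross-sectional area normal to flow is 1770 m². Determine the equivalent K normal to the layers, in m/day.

Flow is perpendicular to layering, so the layers act in series and the equivalent K is the thickness-weighted harmonic mean.
Total thickness L = 13.8 + 2.46 + 10.5 = 26.76 m.
Σ(b_i/K_i) = 13.8/0.114 + 2.46/0.000361 + 10.5/7.83 = 6937 d.
K_eq = L / Σ(b_i/K_i) = 26.76 / 6937 = 0.003858 m/day.

0.00386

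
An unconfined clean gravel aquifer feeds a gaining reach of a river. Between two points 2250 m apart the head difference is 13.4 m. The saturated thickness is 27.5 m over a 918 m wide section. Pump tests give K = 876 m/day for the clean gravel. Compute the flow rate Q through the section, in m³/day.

Cross-sectional area A = 918 × 27.5 = 25245 m².
Hydraulic gradient i = Δh / L = 13.4 / 2250 = 0.005956.
Darcy's law: Q = K · A · i = 876.0 × 25245 × 0.005956 = 1.317e+05 m³/day.

132000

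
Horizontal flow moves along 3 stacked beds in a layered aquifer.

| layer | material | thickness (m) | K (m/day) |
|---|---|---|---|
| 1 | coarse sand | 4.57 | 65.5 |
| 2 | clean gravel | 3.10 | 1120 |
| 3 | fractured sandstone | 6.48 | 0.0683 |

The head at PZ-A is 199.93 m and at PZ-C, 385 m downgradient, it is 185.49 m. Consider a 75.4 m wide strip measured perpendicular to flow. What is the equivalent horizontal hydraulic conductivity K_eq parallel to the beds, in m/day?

Flow is parallel to layering, so each bed carries its own Darcy discharge and the transmissivities add.
Σ(K_i·b_i) = 65.5×4.57 + 1120×3.10 + 0.0683×6.48 = 3772 m²/day.
Total thickness b = 14.15 m, so K_eq = Σ(K_i·b_i)/b = 266.6 m/day.

267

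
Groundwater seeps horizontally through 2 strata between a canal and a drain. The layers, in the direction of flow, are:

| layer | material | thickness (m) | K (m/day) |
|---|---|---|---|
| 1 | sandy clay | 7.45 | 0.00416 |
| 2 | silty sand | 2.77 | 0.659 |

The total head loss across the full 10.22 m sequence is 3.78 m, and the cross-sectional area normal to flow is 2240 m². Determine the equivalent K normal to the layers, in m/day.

Flow is perpendicular to layering, so the layers act in series and the equivalent K is the thickness-weighted harmonic mean.
Total thickness L = 7.45 + 2.77 = 10.22 m.
Σ(b_i/K_i) = 7.45/0.00416 + 2.77/0.659 = 1795 d.
K_eq = L / Σ(b_i/K_i) = 10.22 / 1795 = 0.005693 m/day.

0.00569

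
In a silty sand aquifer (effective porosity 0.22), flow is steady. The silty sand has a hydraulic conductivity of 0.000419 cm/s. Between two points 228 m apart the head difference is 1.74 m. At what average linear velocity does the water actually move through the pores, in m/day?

Convert K: 0.000419 cm/s × 864 = 0.3620 m/day.
Hydraulic gradient i = Δh / L = 1.74 / 228 = 0.007632.
Darcy flux q = K · i = 0.3620 × 0.007632 = 0.002763 m/day.
Seepage velocity v = q / n_e = 0.002763 / 0.22 = 0.01256 m/day.

0.0126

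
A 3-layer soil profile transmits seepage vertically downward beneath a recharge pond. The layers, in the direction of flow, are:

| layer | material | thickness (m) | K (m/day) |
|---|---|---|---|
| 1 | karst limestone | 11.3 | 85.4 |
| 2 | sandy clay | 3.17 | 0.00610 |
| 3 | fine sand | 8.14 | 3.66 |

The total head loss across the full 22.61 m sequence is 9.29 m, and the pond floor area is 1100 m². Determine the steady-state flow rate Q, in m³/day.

Flow is perpendicular to layering, so the layers act in series and the equivalent K is the thickness-weighted harmonic mean.
Total thickness L = 11.3 + 3.17 + 8.14 = 22.61 m.
Σ(b_i/K_i) = 11.3/85.4 + 3.17/0.00610 + 8.14/3.66 = 522.0 d.
K_eq = L / Σ(b_i/K_i) = 22.61 / 522.0 = 0.04331 m/day.
Q = K_eq · A · (Δh/L) = 0.04331 × 1100 × (9.29/22.61) = 19.58 m³/day.

19.6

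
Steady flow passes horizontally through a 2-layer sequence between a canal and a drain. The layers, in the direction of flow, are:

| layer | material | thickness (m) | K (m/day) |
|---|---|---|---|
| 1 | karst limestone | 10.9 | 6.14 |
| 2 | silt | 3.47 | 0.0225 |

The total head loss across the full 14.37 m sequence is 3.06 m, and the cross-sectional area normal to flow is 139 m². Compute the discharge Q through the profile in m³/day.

2.73

Flow is perpendicular to layering, so the layers act in series and the equivalent K is the thickness-weighted harmonic mean.
Total thickness L = 10.9 + 3.47 = 14.37 m.
Σ(b_i/K_i) = 10.9/6.14 + 3.47/0.0225 = 156.0 d.
K_eq = L / Σ(b_i/K_i) = 14.37 / 156.0 = 0.09212 m/day.
Q = K_eq · A · (Δh/L) = 0.09212 × 139 × (3.06/14.37) = 2.727 m³/day.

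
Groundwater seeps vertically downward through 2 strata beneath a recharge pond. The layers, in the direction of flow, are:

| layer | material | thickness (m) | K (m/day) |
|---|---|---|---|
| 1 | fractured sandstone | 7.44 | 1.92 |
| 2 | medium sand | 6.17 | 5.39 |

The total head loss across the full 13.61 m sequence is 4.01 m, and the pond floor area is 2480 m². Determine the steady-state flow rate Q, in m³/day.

Flow is perpendicular to layering, so the layers act in series and the equivalent K is the thickness-weighted harmonic mean.
Total thickness L = 7.44 + 6.17 = 13.61 m.
Σ(b_i/K_i) = 7.44/1.92 + 6.17/5.39 = 5.020 d.
K_eq = L / Σ(b_i/K_i) = 13.61 / 5.020 = 2.711 m/day.
Q = K_eq · A · (Δh/L) = 2.711 × 2480 × (4.01/13.61) = 1981 m³/day.

1980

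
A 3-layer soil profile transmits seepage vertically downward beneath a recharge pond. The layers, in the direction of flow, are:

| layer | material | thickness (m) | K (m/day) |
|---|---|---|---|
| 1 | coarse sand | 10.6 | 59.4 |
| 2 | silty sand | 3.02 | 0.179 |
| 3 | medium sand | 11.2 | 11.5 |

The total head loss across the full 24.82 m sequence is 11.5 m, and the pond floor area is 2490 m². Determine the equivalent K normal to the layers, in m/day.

1.38

Flow is perpendicular to layering, so the layers act in series and the equivalent K is the thickness-weighted harmonic mean.
Total thickness L = 10.6 + 3.02 + 11.2 = 24.82 m.
Σ(b_i/K_i) = 10.6/59.4 + 3.02/0.179 + 11.2/11.5 = 18.02 d.
K_eq = L / Σ(b_i/K_i) = 24.82 / 18.02 = 1.377 m/day.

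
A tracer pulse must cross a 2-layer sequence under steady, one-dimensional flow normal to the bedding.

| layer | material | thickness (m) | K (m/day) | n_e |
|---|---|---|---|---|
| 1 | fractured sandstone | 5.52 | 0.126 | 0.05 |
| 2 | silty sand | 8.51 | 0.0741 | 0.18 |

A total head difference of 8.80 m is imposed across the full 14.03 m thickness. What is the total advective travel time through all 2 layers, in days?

With flow normal to the layers, continuity requires the same specific discharge q through every layer.
Σ(b_i/K_i) = 5.52/0.126 + 8.51/0.0741 = 158.7 d.
q = Δh / Σ(b_i/K_i) = 8.80 / 158.7 = 0.05547 m/day.
In each layer the seepage velocity is v_i = q/n_i, so the layer transit time is t_i = b_i·n_i / q:
  layer 1 (fractured sandstone): t_1 = 5.52 × 0.05 / 0.05547 = 4.976 d
  layer 2 (silty sand): t_2 = 8.51 × 0.18 / 0.05547 = 27.62 d
Total t = Σ t_i = 32.59 days.

32.6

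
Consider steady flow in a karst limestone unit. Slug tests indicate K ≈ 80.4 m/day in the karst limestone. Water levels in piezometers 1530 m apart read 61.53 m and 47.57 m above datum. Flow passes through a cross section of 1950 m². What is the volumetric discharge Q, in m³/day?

1430

Hydraulic gradient i = (61.53 − 47.57) / 1530 = 13.96 / 1530 = 0.009124.
Darcy's law: Q = K · A · i = 80.40 × 1950 × 0.009124 = 1430 m³/day.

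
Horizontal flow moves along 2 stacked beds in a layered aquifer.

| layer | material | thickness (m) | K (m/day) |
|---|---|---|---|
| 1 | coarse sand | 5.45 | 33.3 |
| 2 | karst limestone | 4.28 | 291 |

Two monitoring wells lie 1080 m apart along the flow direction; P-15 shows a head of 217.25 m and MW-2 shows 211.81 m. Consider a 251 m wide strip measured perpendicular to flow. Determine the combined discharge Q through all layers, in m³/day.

Flow is parallel to layering, so each bed carries its own Darcy discharge and the transmissivities add.
Σ(K_i·b_i) = 33.3×5.45 + 291×4.28 = 1427 m²/day.
Hydraulic gradient i = (217.25 − 211.81) / 1080 = 5.44 / 1080 = 0.005037.
Q = Σ(K_i·b_i) · W · i = 1427 × 251 × 0.005037 = 1804 m³/day.

1800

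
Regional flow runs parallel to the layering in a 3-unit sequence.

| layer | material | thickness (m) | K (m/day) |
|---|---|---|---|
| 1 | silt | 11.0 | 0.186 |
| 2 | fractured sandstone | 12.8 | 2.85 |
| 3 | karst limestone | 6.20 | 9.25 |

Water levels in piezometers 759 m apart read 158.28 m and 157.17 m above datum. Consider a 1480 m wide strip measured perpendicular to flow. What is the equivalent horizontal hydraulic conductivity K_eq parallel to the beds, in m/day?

Flow is parallel to layering, so each bed carries its own Darcy discharge and the transmissivities add.
Σ(K_i·b_i) = 0.186×11.0 + 2.85×12.8 + 9.25×6.20 = 95.88 m²/day.
Total thickness b = 30.00 m, so K_eq = Σ(K_i·b_i)/b = 3.196 m/day.

3.20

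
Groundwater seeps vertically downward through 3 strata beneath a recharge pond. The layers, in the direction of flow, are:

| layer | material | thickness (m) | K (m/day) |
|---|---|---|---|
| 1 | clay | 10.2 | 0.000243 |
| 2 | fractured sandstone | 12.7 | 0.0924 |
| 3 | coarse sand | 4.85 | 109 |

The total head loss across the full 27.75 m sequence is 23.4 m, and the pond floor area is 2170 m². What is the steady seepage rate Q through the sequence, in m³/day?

1.21

Flow is perpendicular to layering, so the layers act in series and the equivalent K is the thickness-weighted harmonic mean.
Total thickness L = 10.2 + 12.7 + 4.85 = 27.75 m.
Σ(b_i/K_i) = 10.2/0.000243 + 12.7/0.0924 + 4.85/109 = 42113 d.
K_eq = L / Σ(b_i/K_i) = 27.75 / 42113 = 0.0006589 m/day.
Q = K_eq · A · (Δh/L) = 0.0006589 × 2170 × (23.4/27.75) = 1.206 m³/day.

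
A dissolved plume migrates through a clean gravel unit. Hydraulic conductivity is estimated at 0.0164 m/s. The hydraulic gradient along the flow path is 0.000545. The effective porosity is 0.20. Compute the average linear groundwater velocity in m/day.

Convert K: 0.0164 m/s × 86400 = 1417 m/day.
Hydraulic gradient i = 0.000545.
Darcy flux q = K · i = 1417 × 0.0005450 = 0.7722 m/day.
Seepage velocity v = q / n_e = 0.7722 / 0.20 = 3.861 m/day.

3.86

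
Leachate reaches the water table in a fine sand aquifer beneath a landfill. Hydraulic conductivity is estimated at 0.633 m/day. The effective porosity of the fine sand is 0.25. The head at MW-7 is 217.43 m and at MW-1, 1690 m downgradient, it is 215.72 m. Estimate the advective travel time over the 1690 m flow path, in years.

Hydraulic gradient i = (217.43 − 215.72) / 1690 = 1.71 / 1690 = 0.001012.
Darcy flux q = K · i = 0.6330 × 0.001012 = 0.0006405 m/day.
Seepage velocity v = q / n_e = 0.0006405 / 0.25 = 0.002562 m/day.
Travel time t = L / v = 1690 / 0.002562 = 6.597e+05 days = 1806 years.

1810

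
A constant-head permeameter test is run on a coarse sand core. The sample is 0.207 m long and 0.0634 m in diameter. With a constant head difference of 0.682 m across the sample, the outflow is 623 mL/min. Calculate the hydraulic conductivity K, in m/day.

86.3

Cross-sectional area A = π·(d/2)² = π × (0.0634/2)² = 0.003157 m².
Convert discharge: 623 mL/min = 1.038e-05 m³/s.
Darcy's law rearranged: K = Q·L / (A·Δh) = 1.038e-05 × 0.207 / (0.003157 × 0.682) = 0.0009983 m/s = 86.25 m/day.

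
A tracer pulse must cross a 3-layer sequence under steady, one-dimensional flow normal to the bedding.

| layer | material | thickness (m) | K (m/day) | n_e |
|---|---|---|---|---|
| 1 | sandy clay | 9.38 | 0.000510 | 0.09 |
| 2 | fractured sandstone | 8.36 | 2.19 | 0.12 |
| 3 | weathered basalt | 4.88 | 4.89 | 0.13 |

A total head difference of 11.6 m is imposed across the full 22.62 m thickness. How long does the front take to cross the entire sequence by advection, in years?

10.8

With flow normal to the layers, continuity requires the same specific discharge q through every layer.
Σ(b_i/K_i) = 9.38/0.000510 + 8.36/2.19 + 4.88/4.89 = 18397 d.
q = Δh / Σ(b_i/K_i) = 11.6 / 18397 = 0.0006305 m/day.
In each layer the seepage velocity is v_i = q/n_i, so the layer transit time is t_i = b_i·n_i / q:
  layer 1 (sandy clay): t_1 = 9.38 × 0.09 / 0.0006305 = 1339 d
  layer 2 (fractured sandstone): t_2 = 8.36 × 0.12 / 0.0006305 = 1591 d
  layer 3 (weathered basalt): t_3 = 4.88 × 0.13 / 0.0006305 = 1006 d
Total t = Σ t_i = 3936 days = 10.78 years.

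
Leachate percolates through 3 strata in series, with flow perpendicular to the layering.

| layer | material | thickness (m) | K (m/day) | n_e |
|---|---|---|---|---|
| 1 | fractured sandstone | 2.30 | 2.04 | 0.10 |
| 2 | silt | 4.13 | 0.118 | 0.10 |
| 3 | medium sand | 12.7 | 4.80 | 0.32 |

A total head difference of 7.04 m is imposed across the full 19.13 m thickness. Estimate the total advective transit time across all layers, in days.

25.9

With flow normal to the layers, continuity requires the same specific discharge q through every layer.
Σ(b_i/K_i) = 2.30/2.04 + 4.13/0.118 + 12.7/4.80 = 38.77 d.
q = Δh / Σ(b_i/K_i) = 7.04 / 38.77 = 0.1816 m/day.
In each layer the seepage velocity is v_i = q/n_i, so the layer transit time is t_i = b_i·n_i / q:
  layer 1 (fractured sandstone): t_1 = 2.30 × 0.10 / 0.1816 = 1.267 d
  layer 2 (silt): t_2 = 4.13 × 0.10 / 0.1816 = 2.275 d
  layer 3 (medium sand): t_3 = 12.7 × 0.32 / 0.1816 = 22.38 d
Total t = Σ t_i = 25.92 days.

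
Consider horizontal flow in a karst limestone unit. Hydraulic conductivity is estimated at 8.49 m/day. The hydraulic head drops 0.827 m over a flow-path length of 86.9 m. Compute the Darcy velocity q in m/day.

0.0808

Hydraulic gradient i = Δh / L = 0.827 / 86.9 = 0.009517.
Specific discharge q = K · i = 8.490 × 0.009517 = 0.08080 m/day.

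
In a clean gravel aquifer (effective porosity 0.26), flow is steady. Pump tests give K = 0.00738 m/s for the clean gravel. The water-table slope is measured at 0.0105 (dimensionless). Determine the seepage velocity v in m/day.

Convert K: 0.00738 m/s × 86400 = 637.6 m/day.
Hydraulic gradient i = 0.0105.
Darcy flux q = K · i = 637.6 × 0.01050 = 6.695 m/day.
Seepage velocity v = q / n_e = 6.695 / 0.26 = 25.75 m/day.

25.8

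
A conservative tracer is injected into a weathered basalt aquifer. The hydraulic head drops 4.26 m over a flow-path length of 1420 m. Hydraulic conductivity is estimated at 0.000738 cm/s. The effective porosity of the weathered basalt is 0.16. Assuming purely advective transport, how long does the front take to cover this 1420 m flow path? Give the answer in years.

325

Convert K: 0.000738 cm/s × 864 = 0.6376 m/day.
Hydraulic gradient i = Δh / L = 4.26 / 1420 = 0.003000.
Darcy flux q = K · i = 0.6376 × 0.003000 = 0.001913 m/day.
Seepage velocity v = q / n_e = 0.001913 / 0.16 = 0.01196 m/day.
Travel time t = L / v = 1420 / 0.01196 = 1.188e+05 days = 325.2 years.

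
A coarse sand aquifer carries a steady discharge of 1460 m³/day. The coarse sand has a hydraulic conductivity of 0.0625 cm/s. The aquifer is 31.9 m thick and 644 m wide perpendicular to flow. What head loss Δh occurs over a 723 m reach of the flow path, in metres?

0.952

Convert K: 0.0625 cm/s × 864 = 54.00 m/day.
Cross-sectional area A = 644 × 31.9 = 20544 m².
From Q = K·A·i, i = Q / (K·A) = 1460 / (54.00 × 20544) = 0.001316.
Head loss Δh = i · L = 0.001316 × 723 = 0.9515 m.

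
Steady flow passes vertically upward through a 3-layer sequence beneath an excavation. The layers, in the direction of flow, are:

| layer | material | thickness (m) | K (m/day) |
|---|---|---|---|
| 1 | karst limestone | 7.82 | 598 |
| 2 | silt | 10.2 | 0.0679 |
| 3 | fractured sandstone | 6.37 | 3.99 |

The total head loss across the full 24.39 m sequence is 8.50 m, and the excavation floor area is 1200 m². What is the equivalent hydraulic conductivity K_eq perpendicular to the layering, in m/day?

Flow is perpendicular to layering, so the layers act in series and the equivalent K is the thickness-weighted harmonic mean.
Total thickness L = 7.82 + 10.2 + 6.37 = 24.39 m.
Σ(b_i/K_i) = 7.82/598 + 10.2/0.0679 + 6.37/3.99 = 151.8 d.
K_eq = L / Σ(b_i/K_i) = 24.39 / 151.8 = 0.1606 m/day.

0.161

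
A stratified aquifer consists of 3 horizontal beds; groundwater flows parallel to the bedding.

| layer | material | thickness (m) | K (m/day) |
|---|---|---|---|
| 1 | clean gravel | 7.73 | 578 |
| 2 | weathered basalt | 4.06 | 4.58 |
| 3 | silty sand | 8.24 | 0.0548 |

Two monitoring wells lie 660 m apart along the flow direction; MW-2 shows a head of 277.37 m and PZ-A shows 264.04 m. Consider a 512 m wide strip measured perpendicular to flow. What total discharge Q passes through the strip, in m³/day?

46400

Flow is parallel to layering, so each bed carries its own Darcy discharge and the transmissivities add.
Σ(K_i·b_i) = 578×7.73 + 4.58×4.06 + 0.0548×8.24 = 4487 m²/day.
Hydraulic gradient i = (277.37 − 264.04) / 660 = 13.33 / 660 = 0.02020.
Q = Σ(K_i·b_i) · W · i = 4487 × 512 × 0.02020 = 46399 m³/day.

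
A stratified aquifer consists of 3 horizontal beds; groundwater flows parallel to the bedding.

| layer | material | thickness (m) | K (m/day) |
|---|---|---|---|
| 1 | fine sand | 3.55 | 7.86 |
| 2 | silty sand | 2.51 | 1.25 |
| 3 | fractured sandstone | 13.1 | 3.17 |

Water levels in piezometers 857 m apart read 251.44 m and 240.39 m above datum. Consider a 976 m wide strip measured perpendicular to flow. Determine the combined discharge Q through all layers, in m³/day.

Flow is parallel to layering, so each bed carries its own Darcy discharge and the transmissivities add.
Σ(K_i·b_i) = 7.86×3.55 + 1.25×2.51 + 3.17×13.1 = 72.57 m²/day.
Hydraulic gradient i = (251.44 − 240.39) / 857 = 11.05 / 857 = 0.01289.
Q = Σ(K_i·b_i) · W · i = 72.57 × 976 × 0.01289 = 913.2 m³/day.

913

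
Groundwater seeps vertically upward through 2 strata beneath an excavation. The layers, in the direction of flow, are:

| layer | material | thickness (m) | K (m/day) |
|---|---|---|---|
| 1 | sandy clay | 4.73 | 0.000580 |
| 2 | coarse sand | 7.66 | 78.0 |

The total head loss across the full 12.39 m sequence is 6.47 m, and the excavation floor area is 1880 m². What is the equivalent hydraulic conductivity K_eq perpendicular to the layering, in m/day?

0.00152

Flow is perpendicular to layering, so the layers act in series and the equivalent K is the thickness-weighted harmonic mean.
Total thickness L = 4.73 + 7.66 = 12.39 m.
Σ(b_i/K_i) = 4.73/0.000580 + 7.66/78.0 = 8155 d.
K_eq = L / Σ(b_i/K_i) = 12.39 / 8155 = 0.001519 m/day.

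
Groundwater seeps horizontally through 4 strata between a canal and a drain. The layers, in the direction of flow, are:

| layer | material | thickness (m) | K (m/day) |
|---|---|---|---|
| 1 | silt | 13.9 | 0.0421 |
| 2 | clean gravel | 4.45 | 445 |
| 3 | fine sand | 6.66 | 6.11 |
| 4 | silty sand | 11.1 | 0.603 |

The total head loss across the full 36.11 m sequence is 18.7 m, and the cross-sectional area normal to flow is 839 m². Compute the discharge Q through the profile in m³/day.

Flow is perpendicular to layering, so the layers act in series and the equivalent K is the thickness-weighted harmonic mean.
Total thickness L = 13.9 + 4.45 + 6.66 + 11.1 = 36.11 m.
Σ(b_i/K_i) = 13.9/0.0421 + 4.45/445 + 6.66/6.11 + 11.1/0.603 = 349.7 d.
K_eq = L / Σ(b_i/K_i) = 36.11 / 349.7 = 0.1033 m/day.
Q = K_eq · A · (Δh/L) = 0.1033 × 839 × (18.7/36.11) = 44.87 m³/day.

44.9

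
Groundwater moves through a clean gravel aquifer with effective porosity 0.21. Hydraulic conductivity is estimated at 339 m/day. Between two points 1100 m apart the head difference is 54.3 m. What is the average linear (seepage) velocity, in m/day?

Hydraulic gradient i = Δh / L = 54.3 / 1100 = 0.04936.
Darcy flux q = K · i = 339.0 × 0.04936 = 16.73 m/day.
Seepage velocity v = q / n_e = 16.73 / 0.21 = 79.69 m/day.

79.7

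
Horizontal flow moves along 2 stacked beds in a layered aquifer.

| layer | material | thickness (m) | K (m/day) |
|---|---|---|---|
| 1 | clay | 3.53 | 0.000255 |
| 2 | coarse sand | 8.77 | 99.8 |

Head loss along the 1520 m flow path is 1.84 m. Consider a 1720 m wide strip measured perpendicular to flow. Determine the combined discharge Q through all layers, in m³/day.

Flow is parallel to layering, so each bed carries its own Darcy discharge and the transmissivities add.
Σ(K_i·b_i) = 0.000255×3.53 + 99.8×8.77 = 875.2 m²/day.
Hydraulic gradient i = Δh / L = 1.84 / 1520 = 0.001211.
Q = Σ(K_i·b_i) · W · i = 875.2 × 1720 × 0.001211 = 1822 m³/day.

1820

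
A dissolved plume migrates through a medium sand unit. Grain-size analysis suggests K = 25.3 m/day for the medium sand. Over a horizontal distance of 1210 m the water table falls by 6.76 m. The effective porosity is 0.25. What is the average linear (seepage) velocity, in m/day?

0.565

Hydraulic gradient i = Δh / L = 6.76 / 1210 = 0.005587.
Darcy flux q = K · i = 25.30 × 0.005587 = 0.1413 m/day.
Seepage velocity v = q / n_e = 0.1413 / 0.25 = 0.5654 m/day.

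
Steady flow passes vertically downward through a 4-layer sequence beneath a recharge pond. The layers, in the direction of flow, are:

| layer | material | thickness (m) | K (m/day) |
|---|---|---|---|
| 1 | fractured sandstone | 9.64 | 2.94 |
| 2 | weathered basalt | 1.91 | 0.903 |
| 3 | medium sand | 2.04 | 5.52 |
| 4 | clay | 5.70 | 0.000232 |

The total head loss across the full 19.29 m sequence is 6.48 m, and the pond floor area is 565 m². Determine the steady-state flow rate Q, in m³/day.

Flow is perpendicular to layering, so the layers act in series and the equivalent K is the thickness-weighted harmonic mean.
Total thickness L = 9.64 + 1.91 + 2.04 + 5.70 = 19.29 m.
Σ(b_i/K_i) = 9.64/2.94 + 1.91/0.903 + 2.04/5.52 + 5.70/0.000232 = 24575 d.
K_eq = L / Σ(b_i/K_i) = 19.29 / 24575 = 0.0007850 m/day.
Q = K_eq · A · (Δh/L) = 0.0007850 × 565 × (6.48/19.29) = 0.1490 m³/day.

0.149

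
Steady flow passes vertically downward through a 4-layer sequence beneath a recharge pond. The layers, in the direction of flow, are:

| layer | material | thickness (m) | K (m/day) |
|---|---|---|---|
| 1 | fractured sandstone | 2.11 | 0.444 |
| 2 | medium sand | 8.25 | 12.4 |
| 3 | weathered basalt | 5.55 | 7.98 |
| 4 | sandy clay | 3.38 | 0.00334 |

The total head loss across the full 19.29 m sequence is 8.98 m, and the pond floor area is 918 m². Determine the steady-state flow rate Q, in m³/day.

Flow is perpendicular to layering, so the layers act in series and the equivalent K is the thickness-weighted harmonic mean.
Total thickness L = 2.11 + 8.25 + 5.55 + 3.38 = 19.29 m.
Σ(b_i/K_i) = 2.11/0.444 + 8.25/12.4 + 5.55/7.98 + 3.38/0.00334 = 1018 d.
K_eq = L / Σ(b_i/K_i) = 19.29 / 1018 = 0.01895 m/day.
Q = K_eq · A · (Δh/L) = 0.01895 × 918 × (8.98/19.29) = 8.097 m³/day.

8.10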